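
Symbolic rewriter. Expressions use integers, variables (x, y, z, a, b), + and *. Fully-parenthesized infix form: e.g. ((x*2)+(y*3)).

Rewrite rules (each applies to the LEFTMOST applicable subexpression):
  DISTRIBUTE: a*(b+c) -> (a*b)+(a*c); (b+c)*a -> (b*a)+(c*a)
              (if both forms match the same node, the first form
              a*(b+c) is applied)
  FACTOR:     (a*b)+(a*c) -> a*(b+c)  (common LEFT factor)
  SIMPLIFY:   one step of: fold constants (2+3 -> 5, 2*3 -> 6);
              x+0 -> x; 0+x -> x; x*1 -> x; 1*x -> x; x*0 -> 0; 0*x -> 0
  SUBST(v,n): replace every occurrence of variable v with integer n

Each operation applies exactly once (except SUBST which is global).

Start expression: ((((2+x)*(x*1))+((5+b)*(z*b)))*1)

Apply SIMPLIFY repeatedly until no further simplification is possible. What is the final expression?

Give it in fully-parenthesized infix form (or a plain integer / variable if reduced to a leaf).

Start: ((((2+x)*(x*1))+((5+b)*(z*b)))*1)
Step 1: at root: ((((2+x)*(x*1))+((5+b)*(z*b)))*1) -> (((2+x)*(x*1))+((5+b)*(z*b))); overall: ((((2+x)*(x*1))+((5+b)*(z*b)))*1) -> (((2+x)*(x*1))+((5+b)*(z*b)))
Step 2: at LR: (x*1) -> x; overall: (((2+x)*(x*1))+((5+b)*(z*b))) -> (((2+x)*x)+((5+b)*(z*b)))
Fixed point: (((2+x)*x)+((5+b)*(z*b)))

Answer: (((2+x)*x)+((5+b)*(z*b)))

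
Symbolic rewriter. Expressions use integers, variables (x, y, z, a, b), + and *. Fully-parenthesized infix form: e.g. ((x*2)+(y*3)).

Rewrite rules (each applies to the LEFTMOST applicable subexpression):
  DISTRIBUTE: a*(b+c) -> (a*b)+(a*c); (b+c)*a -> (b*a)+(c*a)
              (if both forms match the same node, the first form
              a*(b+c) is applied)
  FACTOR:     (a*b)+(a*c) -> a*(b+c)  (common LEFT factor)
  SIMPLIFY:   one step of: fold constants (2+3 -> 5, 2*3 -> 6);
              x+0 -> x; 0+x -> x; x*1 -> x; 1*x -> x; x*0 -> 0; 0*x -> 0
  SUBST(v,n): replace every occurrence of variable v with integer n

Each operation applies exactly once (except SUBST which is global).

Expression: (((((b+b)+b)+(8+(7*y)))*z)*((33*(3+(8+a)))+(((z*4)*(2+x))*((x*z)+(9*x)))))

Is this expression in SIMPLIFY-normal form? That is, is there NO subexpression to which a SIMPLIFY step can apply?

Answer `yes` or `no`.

Expression: (((((b+b)+b)+(8+(7*y)))*z)*((33*(3+(8+a)))+(((z*4)*(2+x))*((x*z)+(9*x)))))
Scanning for simplifiable subexpressions (pre-order)...
  at root: (((((b+b)+b)+(8+(7*y)))*z)*((33*(3+(8+a)))+(((z*4)*(2+x))*((x*z)+(9*x))))) (not simplifiable)
  at L: ((((b+b)+b)+(8+(7*y)))*z) (not simplifiable)
  at LL: (((b+b)+b)+(8+(7*y))) (not simplifiable)
  at LLL: ((b+b)+b) (not simplifiable)
  at LLLL: (b+b) (not simplifiable)
  at LLR: (8+(7*y)) (not simplifiable)
  at LLRR: (7*y) (not simplifiable)
  at R: ((33*(3+(8+a)))+(((z*4)*(2+x))*((x*z)+(9*x)))) (not simplifiable)
  at RL: (33*(3+(8+a))) (not simplifiable)
  at RLR: (3+(8+a)) (not simplifiable)
  at RLRR: (8+a) (not simplifiable)
  at RR: (((z*4)*(2+x))*((x*z)+(9*x))) (not simplifiable)
  at RRL: ((z*4)*(2+x)) (not simplifiable)
  at RRLL: (z*4) (not simplifiable)
  at RRLR: (2+x) (not simplifiable)
  at RRR: ((x*z)+(9*x)) (not simplifiable)
  at RRRL: (x*z) (not simplifiable)
  at RRRR: (9*x) (not simplifiable)
Result: no simplifiable subexpression found -> normal form.

Answer: yes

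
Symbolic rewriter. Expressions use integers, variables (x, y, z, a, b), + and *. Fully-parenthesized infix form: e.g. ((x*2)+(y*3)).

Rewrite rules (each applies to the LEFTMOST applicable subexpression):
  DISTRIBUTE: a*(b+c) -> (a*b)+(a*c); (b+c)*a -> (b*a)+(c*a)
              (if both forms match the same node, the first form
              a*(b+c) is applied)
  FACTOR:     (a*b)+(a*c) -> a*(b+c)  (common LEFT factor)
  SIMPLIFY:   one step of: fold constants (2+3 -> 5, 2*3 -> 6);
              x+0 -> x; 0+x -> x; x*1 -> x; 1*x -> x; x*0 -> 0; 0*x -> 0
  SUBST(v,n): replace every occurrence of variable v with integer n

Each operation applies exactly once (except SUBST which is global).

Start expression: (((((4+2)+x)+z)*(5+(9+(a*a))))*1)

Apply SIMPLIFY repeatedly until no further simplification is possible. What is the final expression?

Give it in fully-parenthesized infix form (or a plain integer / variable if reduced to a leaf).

Answer: (((6+x)+z)*(5+(9+(a*a))))

Derivation:
Start: (((((4+2)+x)+z)*(5+(9+(a*a))))*1)
Step 1: at root: (((((4+2)+x)+z)*(5+(9+(a*a))))*1) -> ((((4+2)+x)+z)*(5+(9+(a*a)))); overall: (((((4+2)+x)+z)*(5+(9+(a*a))))*1) -> ((((4+2)+x)+z)*(5+(9+(a*a))))
Step 2: at LLL: (4+2) -> 6; overall: ((((4+2)+x)+z)*(5+(9+(a*a)))) -> (((6+x)+z)*(5+(9+(a*a))))
Fixed point: (((6+x)+z)*(5+(9+(a*a))))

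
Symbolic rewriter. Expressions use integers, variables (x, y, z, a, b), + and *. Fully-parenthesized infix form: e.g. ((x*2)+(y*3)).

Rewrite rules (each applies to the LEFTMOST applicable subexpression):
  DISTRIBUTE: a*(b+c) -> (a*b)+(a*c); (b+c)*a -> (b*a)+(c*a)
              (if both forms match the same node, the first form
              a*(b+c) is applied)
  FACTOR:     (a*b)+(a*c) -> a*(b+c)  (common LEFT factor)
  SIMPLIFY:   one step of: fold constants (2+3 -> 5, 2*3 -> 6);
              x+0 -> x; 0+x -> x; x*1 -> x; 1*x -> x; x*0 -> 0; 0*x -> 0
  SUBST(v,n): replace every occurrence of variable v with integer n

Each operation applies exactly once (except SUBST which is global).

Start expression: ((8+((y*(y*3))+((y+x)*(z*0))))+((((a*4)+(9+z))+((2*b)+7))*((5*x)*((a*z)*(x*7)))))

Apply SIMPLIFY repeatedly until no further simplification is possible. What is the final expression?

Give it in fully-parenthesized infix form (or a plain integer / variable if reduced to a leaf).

Start: ((8+((y*(y*3))+((y+x)*(z*0))))+((((a*4)+(9+z))+((2*b)+7))*((5*x)*((a*z)*(x*7)))))
Step 1: at LRRR: (z*0) -> 0; overall: ((8+((y*(y*3))+((y+x)*(z*0))))+((((a*4)+(9+z))+((2*b)+7))*((5*x)*((a*z)*(x*7))))) -> ((8+((y*(y*3))+((y+x)*0)))+((((a*4)+(9+z))+((2*b)+7))*((5*x)*((a*z)*(x*7)))))
Step 2: at LRR: ((y+x)*0) -> 0; overall: ((8+((y*(y*3))+((y+x)*0)))+((((a*4)+(9+z))+((2*b)+7))*((5*x)*((a*z)*(x*7))))) -> ((8+((y*(y*3))+0))+((((a*4)+(9+z))+((2*b)+7))*((5*x)*((a*z)*(x*7)))))
Step 3: at LR: ((y*(y*3))+0) -> (y*(y*3)); overall: ((8+((y*(y*3))+0))+((((a*4)+(9+z))+((2*b)+7))*((5*x)*((a*z)*(x*7))))) -> ((8+(y*(y*3)))+((((a*4)+(9+z))+((2*b)+7))*((5*x)*((a*z)*(x*7)))))
Fixed point: ((8+(y*(y*3)))+((((a*4)+(9+z))+((2*b)+7))*((5*x)*((a*z)*(x*7)))))

Answer: ((8+(y*(y*3)))+((((a*4)+(9+z))+((2*b)+7))*((5*x)*((a*z)*(x*7)))))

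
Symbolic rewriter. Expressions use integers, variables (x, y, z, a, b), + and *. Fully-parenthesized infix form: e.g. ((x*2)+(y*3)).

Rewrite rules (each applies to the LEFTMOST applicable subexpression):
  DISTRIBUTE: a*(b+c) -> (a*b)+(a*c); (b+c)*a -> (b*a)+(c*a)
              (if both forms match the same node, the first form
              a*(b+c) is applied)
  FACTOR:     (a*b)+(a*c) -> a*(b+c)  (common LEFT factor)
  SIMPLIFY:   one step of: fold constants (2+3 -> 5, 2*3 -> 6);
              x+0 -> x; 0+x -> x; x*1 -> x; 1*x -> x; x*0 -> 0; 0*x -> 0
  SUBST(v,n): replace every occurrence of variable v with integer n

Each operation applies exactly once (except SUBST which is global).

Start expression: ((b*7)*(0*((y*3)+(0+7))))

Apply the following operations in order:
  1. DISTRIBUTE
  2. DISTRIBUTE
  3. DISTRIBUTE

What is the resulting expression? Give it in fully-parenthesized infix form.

Answer: (((b*7)*(0*(y*3)))+((b*7)*((0*0)+(0*7))))

Derivation:
Start: ((b*7)*(0*((y*3)+(0+7))))
Apply DISTRIBUTE at R (target: (0*((y*3)+(0+7)))): ((b*7)*(0*((y*3)+(0+7)))) -> ((b*7)*((0*(y*3))+(0*(0+7))))
Apply DISTRIBUTE at root (target: ((b*7)*((0*(y*3))+(0*(0+7))))): ((b*7)*((0*(y*3))+(0*(0+7)))) -> (((b*7)*(0*(y*3)))+((b*7)*(0*(0+7))))
Apply DISTRIBUTE at RR (target: (0*(0+7))): (((b*7)*(0*(y*3)))+((b*7)*(0*(0+7)))) -> (((b*7)*(0*(y*3)))+((b*7)*((0*0)+(0*7))))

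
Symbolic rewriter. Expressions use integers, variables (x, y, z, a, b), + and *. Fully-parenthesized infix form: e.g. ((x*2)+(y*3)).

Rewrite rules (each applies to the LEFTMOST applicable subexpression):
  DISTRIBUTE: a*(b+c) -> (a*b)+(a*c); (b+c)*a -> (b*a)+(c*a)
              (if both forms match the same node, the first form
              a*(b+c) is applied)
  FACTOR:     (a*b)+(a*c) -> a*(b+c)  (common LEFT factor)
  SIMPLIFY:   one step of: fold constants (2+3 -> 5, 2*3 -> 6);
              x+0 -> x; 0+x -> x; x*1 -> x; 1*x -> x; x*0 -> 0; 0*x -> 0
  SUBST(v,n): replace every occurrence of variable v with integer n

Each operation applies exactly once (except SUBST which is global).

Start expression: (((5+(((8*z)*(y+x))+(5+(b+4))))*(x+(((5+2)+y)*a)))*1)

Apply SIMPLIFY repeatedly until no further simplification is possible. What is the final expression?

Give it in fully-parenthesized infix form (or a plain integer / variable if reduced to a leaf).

Start: (((5+(((8*z)*(y+x))+(5+(b+4))))*(x+(((5+2)+y)*a)))*1)
Step 1: at root: (((5+(((8*z)*(y+x))+(5+(b+4))))*(x+(((5+2)+y)*a)))*1) -> ((5+(((8*z)*(y+x))+(5+(b+4))))*(x+(((5+2)+y)*a))); overall: (((5+(((8*z)*(y+x))+(5+(b+4))))*(x+(((5+2)+y)*a)))*1) -> ((5+(((8*z)*(y+x))+(5+(b+4))))*(x+(((5+2)+y)*a)))
Step 2: at RRLL: (5+2) -> 7; overall: ((5+(((8*z)*(y+x))+(5+(b+4))))*(x+(((5+2)+y)*a))) -> ((5+(((8*z)*(y+x))+(5+(b+4))))*(x+((7+y)*a)))
Fixed point: ((5+(((8*z)*(y+x))+(5+(b+4))))*(x+((7+y)*a)))

Answer: ((5+(((8*z)*(y+x))+(5+(b+4))))*(x+((7+y)*a)))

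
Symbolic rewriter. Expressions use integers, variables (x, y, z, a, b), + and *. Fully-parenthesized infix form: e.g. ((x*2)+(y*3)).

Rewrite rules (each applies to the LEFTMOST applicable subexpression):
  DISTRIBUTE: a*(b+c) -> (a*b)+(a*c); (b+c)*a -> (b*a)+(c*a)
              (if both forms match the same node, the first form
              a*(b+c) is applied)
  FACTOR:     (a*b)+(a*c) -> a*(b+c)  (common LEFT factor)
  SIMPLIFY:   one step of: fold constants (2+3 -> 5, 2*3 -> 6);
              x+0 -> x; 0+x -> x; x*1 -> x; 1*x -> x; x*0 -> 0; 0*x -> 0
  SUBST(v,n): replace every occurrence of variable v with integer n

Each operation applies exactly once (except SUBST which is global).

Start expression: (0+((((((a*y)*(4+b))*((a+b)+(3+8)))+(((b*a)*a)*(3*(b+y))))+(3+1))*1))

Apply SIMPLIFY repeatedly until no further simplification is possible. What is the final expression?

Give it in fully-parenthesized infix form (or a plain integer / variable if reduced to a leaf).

Answer: (((((a*y)*(4+b))*((a+b)+11))+(((b*a)*a)*(3*(b+y))))+4)

Derivation:
Start: (0+((((((a*y)*(4+b))*((a+b)+(3+8)))+(((b*a)*a)*(3*(b+y))))+(3+1))*1))
Step 1: at root: (0+((((((a*y)*(4+b))*((a+b)+(3+8)))+(((b*a)*a)*(3*(b+y))))+(3+1))*1)) -> ((((((a*y)*(4+b))*((a+b)+(3+8)))+(((b*a)*a)*(3*(b+y))))+(3+1))*1); overall: (0+((((((a*y)*(4+b))*((a+b)+(3+8)))+(((b*a)*a)*(3*(b+y))))+(3+1))*1)) -> ((((((a*y)*(4+b))*((a+b)+(3+8)))+(((b*a)*a)*(3*(b+y))))+(3+1))*1)
Step 2: at root: ((((((a*y)*(4+b))*((a+b)+(3+8)))+(((b*a)*a)*(3*(b+y))))+(3+1))*1) -> (((((a*y)*(4+b))*((a+b)+(3+8)))+(((b*a)*a)*(3*(b+y))))+(3+1)); overall: ((((((a*y)*(4+b))*((a+b)+(3+8)))+(((b*a)*a)*(3*(b+y))))+(3+1))*1) -> (((((a*y)*(4+b))*((a+b)+(3+8)))+(((b*a)*a)*(3*(b+y))))+(3+1))
Step 3: at LLRR: (3+8) -> 11; overall: (((((a*y)*(4+b))*((a+b)+(3+8)))+(((b*a)*a)*(3*(b+y))))+(3+1)) -> (((((a*y)*(4+b))*((a+b)+11))+(((b*a)*a)*(3*(b+y))))+(3+1))
Step 4: at R: (3+1) -> 4; overall: (((((a*y)*(4+b))*((a+b)+11))+(((b*a)*a)*(3*(b+y))))+(3+1)) -> (((((a*y)*(4+b))*((a+b)+11))+(((b*a)*a)*(3*(b+y))))+4)
Fixed point: (((((a*y)*(4+b))*((a+b)+11))+(((b*a)*a)*(3*(b+y))))+4)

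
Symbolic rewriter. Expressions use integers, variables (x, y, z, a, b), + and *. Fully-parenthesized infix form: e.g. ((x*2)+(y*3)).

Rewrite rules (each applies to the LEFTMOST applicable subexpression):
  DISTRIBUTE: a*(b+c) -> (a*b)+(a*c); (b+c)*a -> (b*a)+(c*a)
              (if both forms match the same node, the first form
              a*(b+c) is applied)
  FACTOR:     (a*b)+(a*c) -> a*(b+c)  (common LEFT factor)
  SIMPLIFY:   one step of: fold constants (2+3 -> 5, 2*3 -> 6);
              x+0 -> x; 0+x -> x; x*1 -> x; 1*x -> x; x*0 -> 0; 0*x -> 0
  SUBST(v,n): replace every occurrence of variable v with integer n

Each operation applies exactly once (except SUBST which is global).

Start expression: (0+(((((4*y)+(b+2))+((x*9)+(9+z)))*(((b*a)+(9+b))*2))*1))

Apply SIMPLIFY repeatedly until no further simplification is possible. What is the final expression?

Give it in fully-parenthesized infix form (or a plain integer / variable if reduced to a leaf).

Start: (0+(((((4*y)+(b+2))+((x*9)+(9+z)))*(((b*a)+(9+b))*2))*1))
Step 1: at root: (0+(((((4*y)+(b+2))+((x*9)+(9+z)))*(((b*a)+(9+b))*2))*1)) -> (((((4*y)+(b+2))+((x*9)+(9+z)))*(((b*a)+(9+b))*2))*1); overall: (0+(((((4*y)+(b+2))+((x*9)+(9+z)))*(((b*a)+(9+b))*2))*1)) -> (((((4*y)+(b+2))+((x*9)+(9+z)))*(((b*a)+(9+b))*2))*1)
Step 2: at root: (((((4*y)+(b+2))+((x*9)+(9+z)))*(((b*a)+(9+b))*2))*1) -> ((((4*y)+(b+2))+((x*9)+(9+z)))*(((b*a)+(9+b))*2)); overall: (((((4*y)+(b+2))+((x*9)+(9+z)))*(((b*a)+(9+b))*2))*1) -> ((((4*y)+(b+2))+((x*9)+(9+z)))*(((b*a)+(9+b))*2))
Fixed point: ((((4*y)+(b+2))+((x*9)+(9+z)))*(((b*a)+(9+b))*2))

Answer: ((((4*y)+(b+2))+((x*9)+(9+z)))*(((b*a)+(9+b))*2))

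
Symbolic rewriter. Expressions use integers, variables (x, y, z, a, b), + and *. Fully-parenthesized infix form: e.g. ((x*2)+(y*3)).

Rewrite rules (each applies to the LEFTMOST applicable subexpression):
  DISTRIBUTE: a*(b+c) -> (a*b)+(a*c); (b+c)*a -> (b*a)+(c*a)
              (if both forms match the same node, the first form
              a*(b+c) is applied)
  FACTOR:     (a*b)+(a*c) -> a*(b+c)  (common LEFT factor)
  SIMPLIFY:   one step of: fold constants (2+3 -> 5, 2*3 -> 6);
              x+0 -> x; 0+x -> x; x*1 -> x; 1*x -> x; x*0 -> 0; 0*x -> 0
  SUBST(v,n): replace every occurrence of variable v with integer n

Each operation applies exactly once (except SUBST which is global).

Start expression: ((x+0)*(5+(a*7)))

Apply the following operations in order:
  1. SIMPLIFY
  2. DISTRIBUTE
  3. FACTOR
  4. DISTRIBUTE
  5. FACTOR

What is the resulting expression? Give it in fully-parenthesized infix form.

Start: ((x+0)*(5+(a*7)))
Apply SIMPLIFY at L (target: (x+0)): ((x+0)*(5+(a*7))) -> (x*(5+(a*7)))
Apply DISTRIBUTE at root (target: (x*(5+(a*7)))): (x*(5+(a*7))) -> ((x*5)+(x*(a*7)))
Apply FACTOR at root (target: ((x*5)+(x*(a*7)))): ((x*5)+(x*(a*7))) -> (x*(5+(a*7)))
Apply DISTRIBUTE at root (target: (x*(5+(a*7)))): (x*(5+(a*7))) -> ((x*5)+(x*(a*7)))
Apply FACTOR at root (target: ((x*5)+(x*(a*7)))): ((x*5)+(x*(a*7))) -> (x*(5+(a*7)))

Answer: (x*(5+(a*7)))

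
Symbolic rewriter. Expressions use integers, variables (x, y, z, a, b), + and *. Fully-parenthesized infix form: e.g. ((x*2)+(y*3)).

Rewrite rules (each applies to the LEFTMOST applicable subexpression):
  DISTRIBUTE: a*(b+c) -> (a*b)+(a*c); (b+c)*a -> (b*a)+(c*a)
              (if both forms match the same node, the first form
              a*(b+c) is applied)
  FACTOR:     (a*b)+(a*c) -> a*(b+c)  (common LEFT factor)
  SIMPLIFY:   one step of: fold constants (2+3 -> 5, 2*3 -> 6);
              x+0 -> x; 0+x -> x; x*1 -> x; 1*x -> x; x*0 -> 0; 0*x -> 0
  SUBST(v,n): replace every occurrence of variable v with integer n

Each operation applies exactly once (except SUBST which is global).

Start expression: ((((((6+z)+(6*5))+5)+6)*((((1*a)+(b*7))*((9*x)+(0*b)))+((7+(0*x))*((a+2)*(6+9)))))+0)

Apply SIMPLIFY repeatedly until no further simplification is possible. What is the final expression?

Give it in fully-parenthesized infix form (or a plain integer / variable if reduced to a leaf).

Answer: (((((6+z)+30)+5)+6)*(((a+(b*7))*(9*x))+(7*((a+2)*15))))

Derivation:
Start: ((((((6+z)+(6*5))+5)+6)*((((1*a)+(b*7))*((9*x)+(0*b)))+((7+(0*x))*((a+2)*(6+9)))))+0)
Step 1: at root: ((((((6+z)+(6*5))+5)+6)*((((1*a)+(b*7))*((9*x)+(0*b)))+((7+(0*x))*((a+2)*(6+9)))))+0) -> (((((6+z)+(6*5))+5)+6)*((((1*a)+(b*7))*((9*x)+(0*b)))+((7+(0*x))*((a+2)*(6+9))))); overall: ((((((6+z)+(6*5))+5)+6)*((((1*a)+(b*7))*((9*x)+(0*b)))+((7+(0*x))*((a+2)*(6+9)))))+0) -> (((((6+z)+(6*5))+5)+6)*((((1*a)+(b*7))*((9*x)+(0*b)))+((7+(0*x))*((a+2)*(6+9)))))
Step 2: at LLLR: (6*5) -> 30; overall: (((((6+z)+(6*5))+5)+6)*((((1*a)+(b*7))*((9*x)+(0*b)))+((7+(0*x))*((a+2)*(6+9))))) -> (((((6+z)+30)+5)+6)*((((1*a)+(b*7))*((9*x)+(0*b)))+((7+(0*x))*((a+2)*(6+9)))))
Step 3: at RLLL: (1*a) -> a; overall: (((((6+z)+30)+5)+6)*((((1*a)+(b*7))*((9*x)+(0*b)))+((7+(0*x))*((a+2)*(6+9))))) -> (((((6+z)+30)+5)+6)*(((a+(b*7))*((9*x)+(0*b)))+((7+(0*x))*((a+2)*(6+9)))))
Step 4: at RLRR: (0*b) -> 0; overall: (((((6+z)+30)+5)+6)*(((a+(b*7))*((9*x)+(0*b)))+((7+(0*x))*((a+2)*(6+9))))) -> (((((6+z)+30)+5)+6)*(((a+(b*7))*((9*x)+0))+((7+(0*x))*((a+2)*(6+9)))))
Step 5: at RLR: ((9*x)+0) -> (9*x); overall: (((((6+z)+30)+5)+6)*(((a+(b*7))*((9*x)+0))+((7+(0*x))*((a+2)*(6+9))))) -> (((((6+z)+30)+5)+6)*(((a+(b*7))*(9*x))+((7+(0*x))*((a+2)*(6+9)))))
Step 6: at RRLR: (0*x) -> 0; overall: (((((6+z)+30)+5)+6)*(((a+(b*7))*(9*x))+((7+(0*x))*((a+2)*(6+9))))) -> (((((6+z)+30)+5)+6)*(((a+(b*7))*(9*x))+((7+0)*((a+2)*(6+9)))))
Step 7: at RRL: (7+0) -> 7; overall: (((((6+z)+30)+5)+6)*(((a+(b*7))*(9*x))+((7+0)*((a+2)*(6+9))))) -> (((((6+z)+30)+5)+6)*(((a+(b*7))*(9*x))+(7*((a+2)*(6+9)))))
Step 8: at RRRR: (6+9) -> 15; overall: (((((6+z)+30)+5)+6)*(((a+(b*7))*(9*x))+(7*((a+2)*(6+9))))) -> (((((6+z)+30)+5)+6)*(((a+(b*7))*(9*x))+(7*((a+2)*15))))
Fixed point: (((((6+z)+30)+5)+6)*(((a+(b*7))*(9*x))+(7*((a+2)*15))))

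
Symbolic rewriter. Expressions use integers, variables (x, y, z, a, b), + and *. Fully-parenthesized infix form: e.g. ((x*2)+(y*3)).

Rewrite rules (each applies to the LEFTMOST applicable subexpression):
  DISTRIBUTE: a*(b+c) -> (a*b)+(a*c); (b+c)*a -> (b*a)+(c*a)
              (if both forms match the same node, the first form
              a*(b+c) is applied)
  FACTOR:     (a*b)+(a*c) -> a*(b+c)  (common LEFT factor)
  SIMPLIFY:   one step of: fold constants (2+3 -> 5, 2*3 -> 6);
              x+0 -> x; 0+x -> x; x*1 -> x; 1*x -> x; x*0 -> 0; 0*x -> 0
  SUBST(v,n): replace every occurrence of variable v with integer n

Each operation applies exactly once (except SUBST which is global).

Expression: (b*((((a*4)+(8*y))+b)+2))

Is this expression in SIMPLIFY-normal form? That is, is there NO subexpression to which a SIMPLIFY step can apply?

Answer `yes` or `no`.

Expression: (b*((((a*4)+(8*y))+b)+2))
Scanning for simplifiable subexpressions (pre-order)...
  at root: (b*((((a*4)+(8*y))+b)+2)) (not simplifiable)
  at R: ((((a*4)+(8*y))+b)+2) (not simplifiable)
  at RL: (((a*4)+(8*y))+b) (not simplifiable)
  at RLL: ((a*4)+(8*y)) (not simplifiable)
  at RLLL: (a*4) (not simplifiable)
  at RLLR: (8*y) (not simplifiable)
Result: no simplifiable subexpression found -> normal form.

Answer: yes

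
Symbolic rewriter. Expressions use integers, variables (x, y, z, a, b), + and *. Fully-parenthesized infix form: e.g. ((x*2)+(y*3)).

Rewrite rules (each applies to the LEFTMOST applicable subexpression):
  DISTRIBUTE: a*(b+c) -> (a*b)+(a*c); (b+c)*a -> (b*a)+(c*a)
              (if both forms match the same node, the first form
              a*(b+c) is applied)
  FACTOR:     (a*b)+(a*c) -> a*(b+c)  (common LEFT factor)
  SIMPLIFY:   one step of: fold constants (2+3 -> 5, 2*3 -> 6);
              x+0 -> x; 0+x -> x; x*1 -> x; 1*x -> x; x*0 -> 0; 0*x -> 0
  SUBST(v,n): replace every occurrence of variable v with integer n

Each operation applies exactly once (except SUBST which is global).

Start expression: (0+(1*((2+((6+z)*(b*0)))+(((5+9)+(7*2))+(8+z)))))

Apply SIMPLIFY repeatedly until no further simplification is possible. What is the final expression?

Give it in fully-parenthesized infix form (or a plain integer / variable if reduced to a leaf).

Start: (0+(1*((2+((6+z)*(b*0)))+(((5+9)+(7*2))+(8+z)))))
Step 1: at root: (0+(1*((2+((6+z)*(b*0)))+(((5+9)+(7*2))+(8+z))))) -> (1*((2+((6+z)*(b*0)))+(((5+9)+(7*2))+(8+z)))); overall: (0+(1*((2+((6+z)*(b*0)))+(((5+9)+(7*2))+(8+z))))) -> (1*((2+((6+z)*(b*0)))+(((5+9)+(7*2))+(8+z))))
Step 2: at root: (1*((2+((6+z)*(b*0)))+(((5+9)+(7*2))+(8+z)))) -> ((2+((6+z)*(b*0)))+(((5+9)+(7*2))+(8+z))); overall: (1*((2+((6+z)*(b*0)))+(((5+9)+(7*2))+(8+z)))) -> ((2+((6+z)*(b*0)))+(((5+9)+(7*2))+(8+z)))
Step 3: at LRR: (b*0) -> 0; overall: ((2+((6+z)*(b*0)))+(((5+9)+(7*2))+(8+z))) -> ((2+((6+z)*0))+(((5+9)+(7*2))+(8+z)))
Step 4: at LR: ((6+z)*0) -> 0; overall: ((2+((6+z)*0))+(((5+9)+(7*2))+(8+z))) -> ((2+0)+(((5+9)+(7*2))+(8+z)))
Step 5: at L: (2+0) -> 2; overall: ((2+0)+(((5+9)+(7*2))+(8+z))) -> (2+(((5+9)+(7*2))+(8+z)))
Step 6: at RLL: (5+9) -> 14; overall: (2+(((5+9)+(7*2))+(8+z))) -> (2+((14+(7*2))+(8+z)))
Step 7: at RLR: (7*2) -> 14; overall: (2+((14+(7*2))+(8+z))) -> (2+((14+14)+(8+z)))
Step 8: at RL: (14+14) -> 28; overall: (2+((14+14)+(8+z))) -> (2+(28+(8+z)))
Fixed point: (2+(28+(8+z)))

Answer: (2+(28+(8+z)))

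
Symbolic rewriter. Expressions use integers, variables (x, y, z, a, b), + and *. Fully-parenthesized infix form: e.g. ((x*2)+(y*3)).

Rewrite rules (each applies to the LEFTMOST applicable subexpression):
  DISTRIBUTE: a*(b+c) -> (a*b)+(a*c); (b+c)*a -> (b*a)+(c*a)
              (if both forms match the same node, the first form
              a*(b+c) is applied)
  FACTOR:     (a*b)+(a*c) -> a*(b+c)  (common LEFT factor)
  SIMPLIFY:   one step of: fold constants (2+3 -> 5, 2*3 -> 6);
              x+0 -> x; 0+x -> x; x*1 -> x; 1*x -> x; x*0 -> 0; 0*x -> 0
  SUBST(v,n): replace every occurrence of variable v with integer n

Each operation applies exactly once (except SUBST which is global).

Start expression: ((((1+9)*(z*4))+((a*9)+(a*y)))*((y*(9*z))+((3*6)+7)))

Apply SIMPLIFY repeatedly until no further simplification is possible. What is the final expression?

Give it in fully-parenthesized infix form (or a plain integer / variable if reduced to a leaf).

Start: ((((1+9)*(z*4))+((a*9)+(a*y)))*((y*(9*z))+((3*6)+7)))
Step 1: at LLL: (1+9) -> 10; overall: ((((1+9)*(z*4))+((a*9)+(a*y)))*((y*(9*z))+((3*6)+7))) -> (((10*(z*4))+((a*9)+(a*y)))*((y*(9*z))+((3*6)+7)))
Step 2: at RRL: (3*6) -> 18; overall: (((10*(z*4))+((a*9)+(a*y)))*((y*(9*z))+((3*6)+7))) -> (((10*(z*4))+((a*9)+(a*y)))*((y*(9*z))+(18+7)))
Step 3: at RR: (18+7) -> 25; overall: (((10*(z*4))+((a*9)+(a*y)))*((y*(9*z))+(18+7))) -> (((10*(z*4))+((a*9)+(a*y)))*((y*(9*z))+25))
Fixed point: (((10*(z*4))+((a*9)+(a*y)))*((y*(9*z))+25))

Answer: (((10*(z*4))+((a*9)+(a*y)))*((y*(9*z))+25))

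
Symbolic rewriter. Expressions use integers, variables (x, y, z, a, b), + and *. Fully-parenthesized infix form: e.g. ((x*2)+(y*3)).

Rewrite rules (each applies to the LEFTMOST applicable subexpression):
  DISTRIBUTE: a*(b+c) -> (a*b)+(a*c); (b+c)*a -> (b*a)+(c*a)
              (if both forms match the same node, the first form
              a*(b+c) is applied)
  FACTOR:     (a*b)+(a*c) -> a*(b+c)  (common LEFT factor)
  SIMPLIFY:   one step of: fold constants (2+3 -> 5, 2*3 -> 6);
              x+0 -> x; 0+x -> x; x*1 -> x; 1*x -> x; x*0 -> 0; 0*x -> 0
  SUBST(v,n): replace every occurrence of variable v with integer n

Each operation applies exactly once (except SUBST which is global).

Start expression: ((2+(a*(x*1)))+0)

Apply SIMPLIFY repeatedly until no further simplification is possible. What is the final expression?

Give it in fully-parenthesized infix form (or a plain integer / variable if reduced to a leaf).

Start: ((2+(a*(x*1)))+0)
Step 1: at root: ((2+(a*(x*1)))+0) -> (2+(a*(x*1))); overall: ((2+(a*(x*1)))+0) -> (2+(a*(x*1)))
Step 2: at RR: (x*1) -> x; overall: (2+(a*(x*1))) -> (2+(a*x))
Fixed point: (2+(a*x))

Answer: (2+(a*x))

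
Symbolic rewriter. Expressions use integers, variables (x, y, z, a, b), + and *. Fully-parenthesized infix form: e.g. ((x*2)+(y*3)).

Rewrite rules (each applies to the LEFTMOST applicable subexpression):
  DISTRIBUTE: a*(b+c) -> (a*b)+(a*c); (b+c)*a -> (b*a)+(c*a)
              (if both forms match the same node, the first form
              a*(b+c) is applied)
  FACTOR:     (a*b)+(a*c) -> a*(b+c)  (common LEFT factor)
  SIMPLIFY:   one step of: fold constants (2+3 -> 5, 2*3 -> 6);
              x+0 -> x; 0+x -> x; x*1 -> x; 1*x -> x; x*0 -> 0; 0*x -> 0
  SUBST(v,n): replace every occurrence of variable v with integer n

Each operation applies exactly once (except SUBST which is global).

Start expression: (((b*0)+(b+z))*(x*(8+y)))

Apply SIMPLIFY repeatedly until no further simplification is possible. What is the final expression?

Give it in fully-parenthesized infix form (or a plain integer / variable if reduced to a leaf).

Start: (((b*0)+(b+z))*(x*(8+y)))
Step 1: at LL: (b*0) -> 0; overall: (((b*0)+(b+z))*(x*(8+y))) -> ((0+(b+z))*(x*(8+y)))
Step 2: at L: (0+(b+z)) -> (b+z); overall: ((0+(b+z))*(x*(8+y))) -> ((b+z)*(x*(8+y)))
Fixed point: ((b+z)*(x*(8+y)))

Answer: ((b+z)*(x*(8+y)))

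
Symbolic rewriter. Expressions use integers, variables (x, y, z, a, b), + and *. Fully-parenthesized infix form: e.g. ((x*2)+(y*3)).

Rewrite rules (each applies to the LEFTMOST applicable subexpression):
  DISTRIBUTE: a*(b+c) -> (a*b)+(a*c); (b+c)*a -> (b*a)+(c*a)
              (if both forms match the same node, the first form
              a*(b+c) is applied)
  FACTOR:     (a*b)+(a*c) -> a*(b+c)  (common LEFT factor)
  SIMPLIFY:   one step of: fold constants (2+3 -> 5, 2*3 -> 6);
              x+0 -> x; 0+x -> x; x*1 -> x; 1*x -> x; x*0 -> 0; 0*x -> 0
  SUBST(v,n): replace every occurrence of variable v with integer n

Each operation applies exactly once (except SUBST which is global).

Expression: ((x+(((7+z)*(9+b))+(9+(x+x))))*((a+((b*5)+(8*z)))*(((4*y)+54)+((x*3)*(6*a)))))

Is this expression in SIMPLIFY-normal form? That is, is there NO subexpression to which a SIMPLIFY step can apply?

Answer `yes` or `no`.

Answer: yes

Derivation:
Expression: ((x+(((7+z)*(9+b))+(9+(x+x))))*((a+((b*5)+(8*z)))*(((4*y)+54)+((x*3)*(6*a)))))
Scanning for simplifiable subexpressions (pre-order)...
  at root: ((x+(((7+z)*(9+b))+(9+(x+x))))*((a+((b*5)+(8*z)))*(((4*y)+54)+((x*3)*(6*a))))) (not simplifiable)
  at L: (x+(((7+z)*(9+b))+(9+(x+x)))) (not simplifiable)
  at LR: (((7+z)*(9+b))+(9+(x+x))) (not simplifiable)
  at LRL: ((7+z)*(9+b)) (not simplifiable)
  at LRLL: (7+z) (not simplifiable)
  at LRLR: (9+b) (not simplifiable)
  at LRR: (9+(x+x)) (not simplifiable)
  at LRRR: (x+x) (not simplifiable)
  at R: ((a+((b*5)+(8*z)))*(((4*y)+54)+((x*3)*(6*a)))) (not simplifiable)
  at RL: (a+((b*5)+(8*z))) (not simplifiable)
  at RLR: ((b*5)+(8*z)) (not simplifiable)
  at RLRL: (b*5) (not simplifiable)
  at RLRR: (8*z) (not simplifiable)
  at RR: (((4*y)+54)+((x*3)*(6*a))) (not simplifiable)
  at RRL: ((4*y)+54) (not simplifiable)
  at RRLL: (4*y) (not simplifiable)
  at RRR: ((x*3)*(6*a)) (not simplifiable)
  at RRRL: (x*3) (not simplifiable)
  at RRRR: (6*a) (not simplifiable)
Result: no simplifiable subexpression found -> normal form.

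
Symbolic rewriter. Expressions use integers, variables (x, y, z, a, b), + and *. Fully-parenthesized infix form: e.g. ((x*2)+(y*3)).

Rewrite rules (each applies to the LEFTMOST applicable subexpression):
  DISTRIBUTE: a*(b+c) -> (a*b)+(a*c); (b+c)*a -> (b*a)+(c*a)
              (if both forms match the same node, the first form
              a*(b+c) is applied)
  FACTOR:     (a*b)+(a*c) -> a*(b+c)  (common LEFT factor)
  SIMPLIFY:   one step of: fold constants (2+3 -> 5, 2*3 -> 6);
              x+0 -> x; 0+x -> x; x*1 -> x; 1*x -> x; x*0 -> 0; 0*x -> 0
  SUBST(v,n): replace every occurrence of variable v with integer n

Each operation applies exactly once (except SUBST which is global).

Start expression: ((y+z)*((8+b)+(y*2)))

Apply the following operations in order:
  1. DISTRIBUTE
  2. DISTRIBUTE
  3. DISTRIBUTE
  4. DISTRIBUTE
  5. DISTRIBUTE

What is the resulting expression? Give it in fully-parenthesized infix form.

Start: ((y+z)*((8+b)+(y*2)))
Apply DISTRIBUTE at root (target: ((y+z)*((8+b)+(y*2)))): ((y+z)*((8+b)+(y*2))) -> (((y+z)*(8+b))+((y+z)*(y*2)))
Apply DISTRIBUTE at L (target: ((y+z)*(8+b))): (((y+z)*(8+b))+((y+z)*(y*2))) -> ((((y+z)*8)+((y+z)*b))+((y+z)*(y*2)))
Apply DISTRIBUTE at LL (target: ((y+z)*8)): ((((y+z)*8)+((y+z)*b))+((y+z)*(y*2))) -> ((((y*8)+(z*8))+((y+z)*b))+((y+z)*(y*2)))
Apply DISTRIBUTE at LR (target: ((y+z)*b)): ((((y*8)+(z*8))+((y+z)*b))+((y+z)*(y*2))) -> ((((y*8)+(z*8))+((y*b)+(z*b)))+((y+z)*(y*2)))
Apply DISTRIBUTE at R (target: ((y+z)*(y*2))): ((((y*8)+(z*8))+((y*b)+(z*b)))+((y+z)*(y*2))) -> ((((y*8)+(z*8))+((y*b)+(z*b)))+((y*(y*2))+(z*(y*2))))

Answer: ((((y*8)+(z*8))+((y*b)+(z*b)))+((y*(y*2))+(z*(y*2))))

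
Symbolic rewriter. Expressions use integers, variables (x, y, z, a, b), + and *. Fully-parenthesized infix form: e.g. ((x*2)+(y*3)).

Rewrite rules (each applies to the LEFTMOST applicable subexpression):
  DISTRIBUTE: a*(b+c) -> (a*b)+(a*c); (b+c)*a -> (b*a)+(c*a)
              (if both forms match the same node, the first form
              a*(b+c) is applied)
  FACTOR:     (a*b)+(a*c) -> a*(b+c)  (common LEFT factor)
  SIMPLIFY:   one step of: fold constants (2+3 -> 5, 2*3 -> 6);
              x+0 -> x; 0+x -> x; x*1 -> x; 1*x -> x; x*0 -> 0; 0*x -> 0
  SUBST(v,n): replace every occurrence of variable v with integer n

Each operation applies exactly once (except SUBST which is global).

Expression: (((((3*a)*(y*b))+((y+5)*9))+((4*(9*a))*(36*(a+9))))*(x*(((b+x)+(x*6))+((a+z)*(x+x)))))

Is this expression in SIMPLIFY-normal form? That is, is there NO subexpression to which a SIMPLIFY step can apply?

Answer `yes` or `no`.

Answer: yes

Derivation:
Expression: (((((3*a)*(y*b))+((y+5)*9))+((4*(9*a))*(36*(a+9))))*(x*(((b+x)+(x*6))+((a+z)*(x+x)))))
Scanning for simplifiable subexpressions (pre-order)...
  at root: (((((3*a)*(y*b))+((y+5)*9))+((4*(9*a))*(36*(a+9))))*(x*(((b+x)+(x*6))+((a+z)*(x+x))))) (not simplifiable)
  at L: ((((3*a)*(y*b))+((y+5)*9))+((4*(9*a))*(36*(a+9)))) (not simplifiable)
  at LL: (((3*a)*(y*b))+((y+5)*9)) (not simplifiable)
  at LLL: ((3*a)*(y*b)) (not simplifiable)
  at LLLL: (3*a) (not simplifiable)
  at LLLR: (y*b) (not simplifiable)
  at LLR: ((y+5)*9) (not simplifiable)
  at LLRL: (y+5) (not simplifiable)
  at LR: ((4*(9*a))*(36*(a+9))) (not simplifiable)
  at LRL: (4*(9*a)) (not simplifiable)
  at LRLR: (9*a) (not simplifiable)
  at LRR: (36*(a+9)) (not simplifiable)
  at LRRR: (a+9) (not simplifiable)
  at R: (x*(((b+x)+(x*6))+((a+z)*(x+x)))) (not simplifiable)
  at RR: (((b+x)+(x*6))+((a+z)*(x+x))) (not simplifiable)
  at RRL: ((b+x)+(x*6)) (not simplifiable)
  at RRLL: (b+x) (not simplifiable)
  at RRLR: (x*6) (not simplifiable)
  at RRR: ((a+z)*(x+x)) (not simplifiable)
  at RRRL: (a+z) (not simplifiable)
  at RRRR: (x+x) (not simplifiable)
Result: no simplifiable subexpression found -> normal form.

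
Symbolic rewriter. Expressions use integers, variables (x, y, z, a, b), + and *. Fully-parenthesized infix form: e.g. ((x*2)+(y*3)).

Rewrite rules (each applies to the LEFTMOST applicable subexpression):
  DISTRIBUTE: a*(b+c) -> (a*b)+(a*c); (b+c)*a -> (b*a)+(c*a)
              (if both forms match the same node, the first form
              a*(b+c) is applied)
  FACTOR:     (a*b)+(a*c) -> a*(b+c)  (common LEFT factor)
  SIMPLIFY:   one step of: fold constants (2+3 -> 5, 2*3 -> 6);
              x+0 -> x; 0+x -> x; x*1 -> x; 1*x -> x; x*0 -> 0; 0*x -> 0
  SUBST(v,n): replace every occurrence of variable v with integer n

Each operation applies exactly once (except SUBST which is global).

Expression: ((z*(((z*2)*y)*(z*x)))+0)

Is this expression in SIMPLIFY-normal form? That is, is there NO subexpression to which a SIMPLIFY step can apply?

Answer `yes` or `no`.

Answer: no

Derivation:
Expression: ((z*(((z*2)*y)*(z*x)))+0)
Scanning for simplifiable subexpressions (pre-order)...
  at root: ((z*(((z*2)*y)*(z*x)))+0) (SIMPLIFIABLE)
  at L: (z*(((z*2)*y)*(z*x))) (not simplifiable)
  at LR: (((z*2)*y)*(z*x)) (not simplifiable)
  at LRL: ((z*2)*y) (not simplifiable)
  at LRLL: (z*2) (not simplifiable)
  at LRR: (z*x) (not simplifiable)
Found simplifiable subexpr at path root: ((z*(((z*2)*y)*(z*x)))+0)
One SIMPLIFY step would give: (z*(((z*2)*y)*(z*x)))
-> NOT in normal form.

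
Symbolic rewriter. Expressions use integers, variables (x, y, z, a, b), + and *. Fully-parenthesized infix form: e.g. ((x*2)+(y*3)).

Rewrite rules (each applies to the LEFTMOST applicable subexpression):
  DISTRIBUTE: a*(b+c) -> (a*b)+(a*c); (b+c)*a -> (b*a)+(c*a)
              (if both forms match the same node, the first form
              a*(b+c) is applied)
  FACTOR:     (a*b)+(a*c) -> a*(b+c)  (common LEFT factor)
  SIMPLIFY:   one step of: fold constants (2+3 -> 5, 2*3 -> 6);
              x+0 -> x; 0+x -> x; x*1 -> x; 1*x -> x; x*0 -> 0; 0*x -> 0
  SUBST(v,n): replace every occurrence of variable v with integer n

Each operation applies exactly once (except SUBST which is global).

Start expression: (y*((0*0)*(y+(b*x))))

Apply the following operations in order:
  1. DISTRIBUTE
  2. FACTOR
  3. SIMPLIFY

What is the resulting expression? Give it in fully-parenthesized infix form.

Answer: (y*(0*(y+(b*x))))

Derivation:
Start: (y*((0*0)*(y+(b*x))))
Apply DISTRIBUTE at R (target: ((0*0)*(y+(b*x)))): (y*((0*0)*(y+(b*x)))) -> (y*(((0*0)*y)+((0*0)*(b*x))))
Apply FACTOR at R (target: (((0*0)*y)+((0*0)*(b*x)))): (y*(((0*0)*y)+((0*0)*(b*x)))) -> (y*((0*0)*(y+(b*x))))
Apply SIMPLIFY at RL (target: (0*0)): (y*((0*0)*(y+(b*x)))) -> (y*(0*(y+(b*x))))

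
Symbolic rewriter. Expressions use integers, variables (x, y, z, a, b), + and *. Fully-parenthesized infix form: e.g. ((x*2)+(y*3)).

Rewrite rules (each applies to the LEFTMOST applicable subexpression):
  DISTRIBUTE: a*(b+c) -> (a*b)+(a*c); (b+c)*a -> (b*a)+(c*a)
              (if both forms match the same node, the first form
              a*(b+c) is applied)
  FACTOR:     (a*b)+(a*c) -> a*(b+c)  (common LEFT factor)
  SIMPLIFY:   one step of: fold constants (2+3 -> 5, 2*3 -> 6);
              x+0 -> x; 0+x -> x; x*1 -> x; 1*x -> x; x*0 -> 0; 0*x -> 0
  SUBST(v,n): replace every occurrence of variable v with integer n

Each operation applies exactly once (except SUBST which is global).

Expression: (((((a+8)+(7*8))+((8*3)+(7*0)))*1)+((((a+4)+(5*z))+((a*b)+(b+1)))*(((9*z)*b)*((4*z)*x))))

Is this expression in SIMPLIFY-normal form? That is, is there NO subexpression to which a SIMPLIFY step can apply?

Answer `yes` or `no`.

Answer: no

Derivation:
Expression: (((((a+8)+(7*8))+((8*3)+(7*0)))*1)+((((a+4)+(5*z))+((a*b)+(b+1)))*(((9*z)*b)*((4*z)*x))))
Scanning for simplifiable subexpressions (pre-order)...
  at root: (((((a+8)+(7*8))+((8*3)+(7*0)))*1)+((((a+4)+(5*z))+((a*b)+(b+1)))*(((9*z)*b)*((4*z)*x)))) (not simplifiable)
  at L: ((((a+8)+(7*8))+((8*3)+(7*0)))*1) (SIMPLIFIABLE)
  at LL: (((a+8)+(7*8))+((8*3)+(7*0))) (not simplifiable)
  at LLL: ((a+8)+(7*8)) (not simplifiable)
  at LLLL: (a+8) (not simplifiable)
  at LLLR: (7*8) (SIMPLIFIABLE)
  at LLR: ((8*3)+(7*0)) (not simplifiable)
  at LLRL: (8*3) (SIMPLIFIABLE)
  at LLRR: (7*0) (SIMPLIFIABLE)
  at R: ((((a+4)+(5*z))+((a*b)+(b+1)))*(((9*z)*b)*((4*z)*x))) (not simplifiable)
  at RL: (((a+4)+(5*z))+((a*b)+(b+1))) (not simplifiable)
  at RLL: ((a+4)+(5*z)) (not simplifiable)
  at RLLL: (a+4) (not simplifiable)
  at RLLR: (5*z) (not simplifiable)
  at RLR: ((a*b)+(b+1)) (not simplifiable)
  at RLRL: (a*b) (not simplifiable)
  at RLRR: (b+1) (not simplifiable)
  at RR: (((9*z)*b)*((4*z)*x)) (not simplifiable)
  at RRL: ((9*z)*b) (not simplifiable)
  at RRLL: (9*z) (not simplifiable)
  at RRR: ((4*z)*x) (not simplifiable)
  at RRRL: (4*z) (not simplifiable)
Found simplifiable subexpr at path L: ((((a+8)+(7*8))+((8*3)+(7*0)))*1)
One SIMPLIFY step would give: ((((a+8)+(7*8))+((8*3)+(7*0)))+((((a+4)+(5*z))+((a*b)+(b+1)))*(((9*z)*b)*((4*z)*x))))
-> NOT in normal form.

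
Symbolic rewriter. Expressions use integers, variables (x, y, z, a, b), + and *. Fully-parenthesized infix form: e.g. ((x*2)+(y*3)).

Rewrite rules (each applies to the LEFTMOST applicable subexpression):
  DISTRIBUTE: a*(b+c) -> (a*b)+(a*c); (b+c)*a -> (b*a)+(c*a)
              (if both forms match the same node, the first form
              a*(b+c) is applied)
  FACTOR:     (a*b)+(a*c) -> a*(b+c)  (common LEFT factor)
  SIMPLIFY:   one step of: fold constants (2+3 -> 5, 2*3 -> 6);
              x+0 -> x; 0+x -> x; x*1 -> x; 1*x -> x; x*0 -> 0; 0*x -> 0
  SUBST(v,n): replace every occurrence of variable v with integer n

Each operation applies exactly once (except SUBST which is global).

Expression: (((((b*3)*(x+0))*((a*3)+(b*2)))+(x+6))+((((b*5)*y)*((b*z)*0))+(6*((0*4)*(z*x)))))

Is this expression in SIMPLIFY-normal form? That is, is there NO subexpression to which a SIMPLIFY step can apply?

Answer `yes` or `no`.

Expression: (((((b*3)*(x+0))*((a*3)+(b*2)))+(x+6))+((((b*5)*y)*((b*z)*0))+(6*((0*4)*(z*x)))))
Scanning for simplifiable subexpressions (pre-order)...
  at root: (((((b*3)*(x+0))*((a*3)+(b*2)))+(x+6))+((((b*5)*y)*((b*z)*0))+(6*((0*4)*(z*x))))) (not simplifiable)
  at L: ((((b*3)*(x+0))*((a*3)+(b*2)))+(x+6)) (not simplifiable)
  at LL: (((b*3)*(x+0))*((a*3)+(b*2))) (not simplifiable)
  at LLL: ((b*3)*(x+0)) (not simplifiable)
  at LLLL: (b*3) (not simplifiable)
  at LLLR: (x+0) (SIMPLIFIABLE)
  at LLR: ((a*3)+(b*2)) (not simplifiable)
  at LLRL: (a*3) (not simplifiable)
  at LLRR: (b*2) (not simplifiable)
  at LR: (x+6) (not simplifiable)
  at R: ((((b*5)*y)*((b*z)*0))+(6*((0*4)*(z*x)))) (not simplifiable)
  at RL: (((b*5)*y)*((b*z)*0)) (not simplifiable)
  at RLL: ((b*5)*y) (not simplifiable)
  at RLLL: (b*5) (not simplifiable)
  at RLR: ((b*z)*0) (SIMPLIFIABLE)
  at RLRL: (b*z) (not simplifiable)
  at RR: (6*((0*4)*(z*x))) (not simplifiable)
  at RRR: ((0*4)*(z*x)) (not simplifiable)
  at RRRL: (0*4) (SIMPLIFIABLE)
  at RRRR: (z*x) (not simplifiable)
Found simplifiable subexpr at path LLLR: (x+0)
One SIMPLIFY step would give: (((((b*3)*x)*((a*3)+(b*2)))+(x+6))+((((b*5)*y)*((b*z)*0))+(6*((0*4)*(z*x)))))
-> NOT in normal form.

Answer: no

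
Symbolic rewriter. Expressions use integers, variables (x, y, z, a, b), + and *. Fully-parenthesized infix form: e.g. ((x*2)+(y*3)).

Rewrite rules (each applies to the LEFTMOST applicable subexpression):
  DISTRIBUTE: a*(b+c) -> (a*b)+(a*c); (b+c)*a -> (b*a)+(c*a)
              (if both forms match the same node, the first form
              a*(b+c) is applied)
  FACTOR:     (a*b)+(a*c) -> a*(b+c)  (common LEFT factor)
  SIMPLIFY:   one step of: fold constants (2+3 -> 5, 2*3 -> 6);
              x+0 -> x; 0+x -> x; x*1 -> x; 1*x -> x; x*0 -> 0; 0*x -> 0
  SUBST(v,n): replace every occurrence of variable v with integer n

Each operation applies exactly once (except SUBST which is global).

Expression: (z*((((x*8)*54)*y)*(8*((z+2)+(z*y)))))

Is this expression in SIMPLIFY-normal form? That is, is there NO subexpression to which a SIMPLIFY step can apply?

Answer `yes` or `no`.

Expression: (z*((((x*8)*54)*y)*(8*((z+2)+(z*y)))))
Scanning for simplifiable subexpressions (pre-order)...
  at root: (z*((((x*8)*54)*y)*(8*((z+2)+(z*y))))) (not simplifiable)
  at R: ((((x*8)*54)*y)*(8*((z+2)+(z*y)))) (not simplifiable)
  at RL: (((x*8)*54)*y) (not simplifiable)
  at RLL: ((x*8)*54) (not simplifiable)
  at RLLL: (x*8) (not simplifiable)
  at RR: (8*((z+2)+(z*y))) (not simplifiable)
  at RRR: ((z+2)+(z*y)) (not simplifiable)
  at RRRL: (z+2) (not simplifiable)
  at RRRR: (z*y) (not simplifiable)
Result: no simplifiable subexpression found -> normal form.

Answer: yes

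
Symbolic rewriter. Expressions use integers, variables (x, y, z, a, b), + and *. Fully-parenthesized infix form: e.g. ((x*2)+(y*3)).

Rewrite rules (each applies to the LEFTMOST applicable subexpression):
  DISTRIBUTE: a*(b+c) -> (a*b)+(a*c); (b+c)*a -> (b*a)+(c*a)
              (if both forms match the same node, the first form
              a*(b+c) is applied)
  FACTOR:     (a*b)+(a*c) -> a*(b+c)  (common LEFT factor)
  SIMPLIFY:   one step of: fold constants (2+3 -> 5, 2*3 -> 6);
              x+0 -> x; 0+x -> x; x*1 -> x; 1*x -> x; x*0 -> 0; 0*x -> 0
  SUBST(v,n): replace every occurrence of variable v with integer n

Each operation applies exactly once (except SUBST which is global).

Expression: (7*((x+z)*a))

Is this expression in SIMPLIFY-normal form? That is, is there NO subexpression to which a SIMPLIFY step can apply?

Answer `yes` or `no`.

Answer: yes

Derivation:
Expression: (7*((x+z)*a))
Scanning for simplifiable subexpressions (pre-order)...
  at root: (7*((x+z)*a)) (not simplifiable)
  at R: ((x+z)*a) (not simplifiable)
  at RL: (x+z) (not simplifiable)
Result: no simplifiable subexpression found -> normal form.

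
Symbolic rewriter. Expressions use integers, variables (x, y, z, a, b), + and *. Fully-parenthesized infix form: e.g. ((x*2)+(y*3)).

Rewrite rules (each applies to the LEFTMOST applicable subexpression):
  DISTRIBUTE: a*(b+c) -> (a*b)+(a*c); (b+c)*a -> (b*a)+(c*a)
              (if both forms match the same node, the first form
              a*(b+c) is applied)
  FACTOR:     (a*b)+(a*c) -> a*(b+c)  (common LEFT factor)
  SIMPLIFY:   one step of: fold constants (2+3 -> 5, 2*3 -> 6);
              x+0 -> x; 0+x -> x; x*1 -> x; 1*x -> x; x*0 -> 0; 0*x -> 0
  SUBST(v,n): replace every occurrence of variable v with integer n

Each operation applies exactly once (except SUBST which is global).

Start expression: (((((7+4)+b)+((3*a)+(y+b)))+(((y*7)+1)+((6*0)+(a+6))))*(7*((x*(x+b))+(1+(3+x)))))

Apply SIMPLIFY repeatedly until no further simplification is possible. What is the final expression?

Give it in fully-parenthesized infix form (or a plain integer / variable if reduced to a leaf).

Answer: ((((11+b)+((3*a)+(y+b)))+(((y*7)+1)+(a+6)))*(7*((x*(x+b))+(1+(3+x)))))

Derivation:
Start: (((((7+4)+b)+((3*a)+(y+b)))+(((y*7)+1)+((6*0)+(a+6))))*(7*((x*(x+b))+(1+(3+x)))))
Step 1: at LLLL: (7+4) -> 11; overall: (((((7+4)+b)+((3*a)+(y+b)))+(((y*7)+1)+((6*0)+(a+6))))*(7*((x*(x+b))+(1+(3+x))))) -> ((((11+b)+((3*a)+(y+b)))+(((y*7)+1)+((6*0)+(a+6))))*(7*((x*(x+b))+(1+(3+x)))))
Step 2: at LRRL: (6*0) -> 0; overall: ((((11+b)+((3*a)+(y+b)))+(((y*7)+1)+((6*0)+(a+6))))*(7*((x*(x+b))+(1+(3+x))))) -> ((((11+b)+((3*a)+(y+b)))+(((y*7)+1)+(0+(a+6))))*(7*((x*(x+b))+(1+(3+x)))))
Step 3: at LRR: (0+(a+6)) -> (a+6); overall: ((((11+b)+((3*a)+(y+b)))+(((y*7)+1)+(0+(a+6))))*(7*((x*(x+b))+(1+(3+x))))) -> ((((11+b)+((3*a)+(y+b)))+(((y*7)+1)+(a+6)))*(7*((x*(x+b))+(1+(3+x)))))
Fixed point: ((((11+b)+((3*a)+(y+b)))+(((y*7)+1)+(a+6)))*(7*((x*(x+b))+(1+(3+x)))))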